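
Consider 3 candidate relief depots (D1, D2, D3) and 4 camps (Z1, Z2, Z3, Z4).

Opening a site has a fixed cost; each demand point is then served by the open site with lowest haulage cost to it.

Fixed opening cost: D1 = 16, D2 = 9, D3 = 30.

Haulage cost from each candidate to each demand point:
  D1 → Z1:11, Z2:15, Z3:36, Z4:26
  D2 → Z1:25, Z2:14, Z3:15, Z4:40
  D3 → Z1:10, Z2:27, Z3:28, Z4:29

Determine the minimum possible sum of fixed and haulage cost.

91

Open {D1, D2}: assign each demand point to its cheapest open site.
  Z1→D1 11, Z2→D2 14, Z3→D2 15, Z4→D1 26
  haulage cost 66, fixed 25 → total 91.
Compare {D2}: haulage cost 94 + fixed 9 = 103.
Compare {D1}: haulage cost 88 + fixed 16 = 104.
Compare {D2, D3}: haulage cost 68 + fixed 39 = 107.
All other subsets cost ≥ 103. Minimum total cost: 91.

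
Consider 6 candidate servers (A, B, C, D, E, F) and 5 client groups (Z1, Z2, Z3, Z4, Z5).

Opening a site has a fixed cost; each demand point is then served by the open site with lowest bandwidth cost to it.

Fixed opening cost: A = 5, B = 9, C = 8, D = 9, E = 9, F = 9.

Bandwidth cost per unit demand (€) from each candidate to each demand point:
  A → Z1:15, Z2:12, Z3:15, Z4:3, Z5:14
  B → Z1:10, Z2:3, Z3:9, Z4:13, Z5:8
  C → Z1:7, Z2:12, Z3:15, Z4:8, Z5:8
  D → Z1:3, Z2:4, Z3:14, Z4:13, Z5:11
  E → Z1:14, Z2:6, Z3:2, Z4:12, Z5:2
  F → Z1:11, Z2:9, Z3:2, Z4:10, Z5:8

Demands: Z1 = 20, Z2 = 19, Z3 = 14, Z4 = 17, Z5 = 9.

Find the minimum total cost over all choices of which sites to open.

246

Open {A, B, D, E}: assign each demand point to its cheapest open site.
  Z1→D 20×3=60, Z2→B 19×3=57, Z3→E 14×2=28, Z4→A 17×3=51, Z5→E 9×2=18
  bandwidth cost 214, fixed 32 → total 246.
Compare {A, B, C, D, E}: bandwidth cost 214 + fixed 40 = 254.
Compare {A, B, D, E, F}: bandwidth cost 214 + fixed 41 = 255.
Compare {A, D, E}: bandwidth cost 233 + fixed 23 = 256.
All other subsets cost ≥ 254. Minimum total cost: 246.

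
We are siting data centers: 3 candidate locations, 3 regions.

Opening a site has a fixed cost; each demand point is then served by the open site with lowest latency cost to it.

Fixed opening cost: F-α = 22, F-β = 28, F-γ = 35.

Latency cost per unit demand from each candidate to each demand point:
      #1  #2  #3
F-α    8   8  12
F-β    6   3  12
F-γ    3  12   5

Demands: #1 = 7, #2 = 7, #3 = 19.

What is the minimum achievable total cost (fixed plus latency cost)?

Open {F-β, F-γ}: assign each demand point to its cheapest open site.
  #1→F-γ 7×3=21, #2→F-β 7×3=21, #3→F-γ 19×5=95
  latency cost 137, fixed 63 → total 200.
Compare {F-α, F-β, F-γ}: latency cost 137 + fixed 85 = 222.
Compare {F-α, F-γ}: latency cost 172 + fixed 57 = 229.
Compare {F-γ}: latency cost 200 + fixed 35 = 235.
All other subsets cost ≥ 222. Minimum total cost: 200.

200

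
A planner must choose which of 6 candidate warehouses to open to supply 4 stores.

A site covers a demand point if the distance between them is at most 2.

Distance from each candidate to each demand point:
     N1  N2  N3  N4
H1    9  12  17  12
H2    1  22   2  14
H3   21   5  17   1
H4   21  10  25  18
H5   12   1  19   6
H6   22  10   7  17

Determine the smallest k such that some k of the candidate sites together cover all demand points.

3

Coverage sets (demand points within 2 of each site):
  H1: {}
  H2: {N1, N3}
  H3: {N4}
  H4: {}
  H5: {N2}
  H6: {}
No 2 sites suffice: every size-2 union leaves at least one demand point uncovered.
But {H2, H3, H5} covers everything, so the minimum is 3.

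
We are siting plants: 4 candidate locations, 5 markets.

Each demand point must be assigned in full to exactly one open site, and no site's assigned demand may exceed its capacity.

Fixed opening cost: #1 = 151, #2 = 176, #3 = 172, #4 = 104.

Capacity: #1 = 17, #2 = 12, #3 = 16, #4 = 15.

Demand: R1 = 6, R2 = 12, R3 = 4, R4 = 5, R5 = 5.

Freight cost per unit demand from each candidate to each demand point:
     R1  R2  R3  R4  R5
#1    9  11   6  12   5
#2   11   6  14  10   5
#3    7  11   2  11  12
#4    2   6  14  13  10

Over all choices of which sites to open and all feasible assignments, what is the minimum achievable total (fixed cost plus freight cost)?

Open {#1, #4}; cheapest assignment that respects the capacities:
  #1 (cap 17, load 17): R2, R5 — cost 12×11 + 5×5 = 157
  #4 (cap 15, load 15): R1, R3, R4 — cost 6×2 + 4×14 + 5×13 = 133
  Shipping 290, fixed 255 → total 545.
  Any other capacity-feasible assignment to {#1, #4} ships for at least 290.
Compare {#1, #3}: its best feasible assignment gives total 585.
Compare {#1, #2, #4}: its best feasible assignment gives total 624.
Every other set of open sites that can feasibly serve all demand totals ≥ 585 even under its best assignment. Minimum: 545.

545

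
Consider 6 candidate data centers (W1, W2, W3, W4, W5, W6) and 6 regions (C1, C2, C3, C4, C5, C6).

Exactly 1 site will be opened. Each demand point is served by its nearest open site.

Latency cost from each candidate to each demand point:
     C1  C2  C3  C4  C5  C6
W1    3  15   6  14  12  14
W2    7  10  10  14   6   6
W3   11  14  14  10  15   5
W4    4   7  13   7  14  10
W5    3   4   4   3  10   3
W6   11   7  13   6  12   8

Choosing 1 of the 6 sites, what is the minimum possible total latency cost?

27

Open {W5}.
  C1→W5 3, C2→W5 4, C3→W5 4, C4→W5 3, C5→W5 10, C6→W5 3  ⇒ total 27.
Compare {W2}: total 53.
Compare {W4}: total 55.
No size-1 selection does better; minimum is 27.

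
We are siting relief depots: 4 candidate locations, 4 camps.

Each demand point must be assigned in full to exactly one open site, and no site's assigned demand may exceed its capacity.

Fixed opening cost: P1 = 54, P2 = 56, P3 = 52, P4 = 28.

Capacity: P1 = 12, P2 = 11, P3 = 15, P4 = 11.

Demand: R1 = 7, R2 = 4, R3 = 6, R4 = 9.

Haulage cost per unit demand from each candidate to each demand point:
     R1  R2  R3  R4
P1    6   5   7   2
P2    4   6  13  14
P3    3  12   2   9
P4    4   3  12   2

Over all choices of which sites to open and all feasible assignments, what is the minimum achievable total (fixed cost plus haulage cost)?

197

Open {P1, P3, P4}; cheapest assignment that respects the capacities:
  P1 (cap 12, load 9): R4 — cost 9×2 = 18
  P3 (cap 15, load 13): R1, R3 — cost 7×3 + 6×2 = 33
  P4 (cap 11, load 4): R2 — cost 4×3 = 12
  Shipping 63, fixed 134 → total 197.
  Any other capacity-feasible assignment to {P1, P3, P4} ships for at least 63.
Compare {P2, P3, P4}: its best feasible assignment gives total 211.
Compare {P3, P4}: its best feasible assignment gives total 213.
Every other set of open sites that can feasibly serve all demand totals ≥ 211 even under its best assignment. Minimum: 197.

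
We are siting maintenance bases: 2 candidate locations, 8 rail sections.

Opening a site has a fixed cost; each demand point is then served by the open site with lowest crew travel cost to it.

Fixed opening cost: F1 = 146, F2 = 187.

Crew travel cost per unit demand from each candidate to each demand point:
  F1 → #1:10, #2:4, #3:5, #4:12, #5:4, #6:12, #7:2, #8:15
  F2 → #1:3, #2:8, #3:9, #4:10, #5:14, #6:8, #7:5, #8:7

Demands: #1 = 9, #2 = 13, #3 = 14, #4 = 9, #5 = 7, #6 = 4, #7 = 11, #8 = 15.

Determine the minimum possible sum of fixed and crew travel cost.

759

Open {F1, F2}: assign each demand point to its cheapest open site.
  #1→F2 9×3=27, #2→F1 13×4=52, #3→F1 14×5=70, #4→F2 9×10=90, #5→F1 7×4=28, #6→F2 4×8=32, #7→F1 11×2=22, #8→F2 15×7=105
  crew travel cost 426, fixed 333 → total 759.
Compare {F1}: crew travel cost 643 + fixed 146 = 789.
Compare {F2}: crew travel cost 637 + fixed 187 = 824.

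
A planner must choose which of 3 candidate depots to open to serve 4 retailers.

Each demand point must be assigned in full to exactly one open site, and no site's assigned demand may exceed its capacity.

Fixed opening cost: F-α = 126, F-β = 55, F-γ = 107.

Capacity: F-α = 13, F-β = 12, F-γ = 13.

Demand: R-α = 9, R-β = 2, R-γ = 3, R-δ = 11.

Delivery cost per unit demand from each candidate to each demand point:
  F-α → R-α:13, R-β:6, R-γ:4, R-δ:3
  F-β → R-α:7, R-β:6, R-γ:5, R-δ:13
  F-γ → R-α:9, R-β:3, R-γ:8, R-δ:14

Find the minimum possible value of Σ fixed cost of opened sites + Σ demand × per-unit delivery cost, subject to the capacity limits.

304

Open {F-α, F-β}; cheapest assignment that respects the capacities:
  F-α (cap 13, load 13): R-β, R-δ — cost 2×6 + 11×3 = 45
  F-β (cap 12, load 12): R-α, R-γ — cost 9×7 + 3×5 = 78
  Shipping 123, fixed 181 → total 304.
  Any other capacity-feasible assignment to {F-α, F-β} ships for at least 123.
Compare {F-α, F-γ}: its best feasible assignment gives total 383.
Compare {F-β, F-γ}: its best feasible assignment gives total 400.
Every other set of open sites that can feasibly serve all demand totals ≥ 383 even under its best assignment. Minimum: 304.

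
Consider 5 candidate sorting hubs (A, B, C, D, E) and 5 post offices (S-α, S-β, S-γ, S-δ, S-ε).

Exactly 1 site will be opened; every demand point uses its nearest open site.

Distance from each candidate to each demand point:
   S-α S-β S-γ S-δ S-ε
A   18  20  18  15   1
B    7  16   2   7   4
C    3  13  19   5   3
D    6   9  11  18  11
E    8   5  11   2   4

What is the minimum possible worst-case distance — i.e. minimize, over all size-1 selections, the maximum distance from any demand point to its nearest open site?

11

Open {E}.
  Farthest demand point is S-γ at distance 11 (to E); all others are ≤ 11.
With {B} the worst case is 16.
With {D} the worst case is 18.
No size-1 selection achieves below 11.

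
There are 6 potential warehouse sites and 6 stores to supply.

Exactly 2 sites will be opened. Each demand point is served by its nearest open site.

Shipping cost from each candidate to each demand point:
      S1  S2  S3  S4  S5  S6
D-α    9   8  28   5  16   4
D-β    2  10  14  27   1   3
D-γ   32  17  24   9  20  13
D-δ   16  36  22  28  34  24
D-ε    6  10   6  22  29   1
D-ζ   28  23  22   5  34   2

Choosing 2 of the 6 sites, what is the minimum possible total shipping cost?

Open {D-α, D-β}.
  S1→D-β 2, S2→D-α 8, S3→D-β 14, S4→D-α 5, S5→D-β 1, S6→D-β 3  ⇒ total 33.
Compare {D-β, D-ζ}: total 34.
Compare {D-β, D-γ}: total 39.
No size-2 selection does better; minimum is 33.

33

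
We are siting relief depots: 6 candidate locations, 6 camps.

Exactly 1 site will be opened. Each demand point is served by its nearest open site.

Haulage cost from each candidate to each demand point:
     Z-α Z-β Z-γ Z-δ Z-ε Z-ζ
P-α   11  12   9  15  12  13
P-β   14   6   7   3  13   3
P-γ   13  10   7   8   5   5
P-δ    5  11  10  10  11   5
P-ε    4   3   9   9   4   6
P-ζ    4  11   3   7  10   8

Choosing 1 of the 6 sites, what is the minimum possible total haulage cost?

35

Open {P-ε}.
  Z-α→P-ε 4, Z-β→P-ε 3, Z-γ→P-ε 9, Z-δ→P-ε 9, Z-ε→P-ε 4, Z-ζ→P-ε 6  ⇒ total 35.
Compare {P-ζ}: total 43.
Compare {P-β}: total 46.
No size-1 selection does better; minimum is 35.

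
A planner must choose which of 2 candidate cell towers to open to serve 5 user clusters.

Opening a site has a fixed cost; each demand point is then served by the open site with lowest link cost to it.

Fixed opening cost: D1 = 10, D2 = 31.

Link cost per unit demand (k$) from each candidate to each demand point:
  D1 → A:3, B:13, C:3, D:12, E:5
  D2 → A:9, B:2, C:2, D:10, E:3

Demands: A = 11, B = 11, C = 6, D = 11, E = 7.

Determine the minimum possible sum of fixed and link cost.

Open {D1, D2}: assign each demand point to its cheapest open site.
  A→D1 11×3=33, B→D2 11×2=22, C→D2 6×2=12, D→D2 11×10=110, E→D2 7×3=21
  link cost 198, fixed 41 → total 239.
Compare {D2}: link cost 264 + fixed 31 = 295.
Compare {D1}: link cost 361 + fixed 10 = 371.

239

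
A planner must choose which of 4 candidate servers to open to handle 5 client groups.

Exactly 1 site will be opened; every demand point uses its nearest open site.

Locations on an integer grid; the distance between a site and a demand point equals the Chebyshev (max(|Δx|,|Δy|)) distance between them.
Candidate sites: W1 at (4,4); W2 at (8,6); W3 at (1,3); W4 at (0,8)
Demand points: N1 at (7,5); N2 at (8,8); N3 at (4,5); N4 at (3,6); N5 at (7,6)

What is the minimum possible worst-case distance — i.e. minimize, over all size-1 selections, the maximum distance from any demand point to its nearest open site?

4

Open {W1}.
  Farthest demand point is N2 at distance 4 (to W1); all others are ≤ 4.
With {W2} the worst case is 5.
With {W3} the worst case is 7.
No size-1 selection achieves below 4.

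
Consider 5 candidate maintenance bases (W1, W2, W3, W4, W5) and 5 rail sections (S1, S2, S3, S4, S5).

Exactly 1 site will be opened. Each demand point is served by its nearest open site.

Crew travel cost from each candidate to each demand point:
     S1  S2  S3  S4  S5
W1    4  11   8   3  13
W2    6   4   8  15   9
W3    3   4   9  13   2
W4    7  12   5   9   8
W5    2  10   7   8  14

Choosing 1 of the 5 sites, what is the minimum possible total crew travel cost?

31

Open {W3}.
  S1→W3 3, S2→W3 4, S3→W3 9, S4→W3 13, S5→W3 2  ⇒ total 31.
Compare {W1}: total 39.
Compare {W4}: total 41.
No size-1 selection does better; minimum is 31.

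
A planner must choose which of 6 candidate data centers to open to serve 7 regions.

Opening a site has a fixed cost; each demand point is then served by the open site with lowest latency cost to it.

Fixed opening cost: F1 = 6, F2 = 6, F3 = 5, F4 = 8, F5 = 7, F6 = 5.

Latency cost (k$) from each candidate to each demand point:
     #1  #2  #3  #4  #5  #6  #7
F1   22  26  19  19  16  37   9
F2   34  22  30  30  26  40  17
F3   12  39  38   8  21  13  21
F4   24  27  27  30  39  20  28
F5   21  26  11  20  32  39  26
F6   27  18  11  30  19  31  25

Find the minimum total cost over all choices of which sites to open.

103

Open {F1, F3, F6}: assign each demand point to its cheapest open site.
  #1→F3 12, #2→F6 18, #3→F6 11, #4→F3 8, #5→F1 16, #6→F3 13, #7→F1 9
  latency cost 87, fixed 16 → total 103.
Compare {F1, F2, F3, F6}: latency cost 87 + fixed 22 = 109.
Compare {F1, F3, F5, F6}: latency cost 87 + fixed 23 = 110.
Compare {F1, F3, F4, F6}: latency cost 87 + fixed 24 = 111.
All other subsets cost ≥ 109. Minimum total cost: 103.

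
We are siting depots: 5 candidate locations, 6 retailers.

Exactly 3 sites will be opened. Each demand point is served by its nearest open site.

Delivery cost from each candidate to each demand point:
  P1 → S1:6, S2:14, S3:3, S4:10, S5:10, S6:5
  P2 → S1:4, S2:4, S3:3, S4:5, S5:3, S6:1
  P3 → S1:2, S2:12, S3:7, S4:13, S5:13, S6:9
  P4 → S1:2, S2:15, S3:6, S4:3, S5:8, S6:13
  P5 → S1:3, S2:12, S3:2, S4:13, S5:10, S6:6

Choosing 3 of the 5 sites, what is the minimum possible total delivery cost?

15

Open {P2, P4, P5}.
  S1→P4 2, S2→P2 4, S3→P5 2, S4→P4 3, S5→P2 3, S6→P2 1  ⇒ total 15.
Compare {P1, P2, P4}: total 16.
Compare {P2, P3, P4}: total 16.
No size-3 selection does better; minimum is 15.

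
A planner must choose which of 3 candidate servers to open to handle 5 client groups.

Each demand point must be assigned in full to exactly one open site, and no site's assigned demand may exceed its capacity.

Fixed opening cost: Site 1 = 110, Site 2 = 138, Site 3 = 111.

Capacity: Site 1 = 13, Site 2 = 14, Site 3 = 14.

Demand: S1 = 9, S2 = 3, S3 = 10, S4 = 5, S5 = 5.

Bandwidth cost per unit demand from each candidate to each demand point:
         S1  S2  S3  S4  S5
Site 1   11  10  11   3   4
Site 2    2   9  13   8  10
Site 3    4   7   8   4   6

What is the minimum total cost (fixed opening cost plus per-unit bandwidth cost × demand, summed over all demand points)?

Open {Site 1, Site 2, Site 3}; cheapest assignment that respects the capacities:
  Site 1 (cap 13, load 10): S4, S5 — cost 5×3 + 5×4 = 35
  Site 2 (cap 14, load 9): S1 — cost 9×2 = 18
  Site 3 (cap 14, load 13): S2, S3 — cost 3×7 + 10×8 = 101
  Shipping 154, fixed 359 → total 513.
  Any other capacity-feasible assignment to {Site 1, Site 2, Site 3} ships for at least 154.
Total demand is 32 and no other set of sites has combined capacity ≥ 32, so {Site 1, Site 2, Site 3} is the only feasible choice of open sites. Minimum: 513.

513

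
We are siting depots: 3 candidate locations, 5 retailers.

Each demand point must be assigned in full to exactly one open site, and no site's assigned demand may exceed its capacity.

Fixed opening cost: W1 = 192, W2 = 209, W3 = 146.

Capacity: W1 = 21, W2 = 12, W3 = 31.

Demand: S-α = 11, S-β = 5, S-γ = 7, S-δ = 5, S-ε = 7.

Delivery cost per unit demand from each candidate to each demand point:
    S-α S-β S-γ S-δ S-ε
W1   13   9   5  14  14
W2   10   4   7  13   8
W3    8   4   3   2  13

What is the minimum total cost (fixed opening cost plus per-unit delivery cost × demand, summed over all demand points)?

Open {W2, W3}; cheapest assignment that respects the capacities:
  W2 (cap 12, load 12): S-β, S-ε — cost 5×4 + 7×8 = 76
  W3 (cap 31, load 23): S-α, S-γ, S-δ — cost 11×8 + 7×3 + 5×2 = 119
  Shipping 195, fixed 355 → total 550.
  Any other capacity-feasible assignment to {W2, W3} ships for at least 195.
Compare {W1, W3}: its best feasible assignment gives total 575.
Compare {W1, W2, W3}: its best feasible assignment gives total 742.
Every other set of open sites that can feasibly serve all demand totals ≥ 575 even under its best assignment. Minimum: 550.

550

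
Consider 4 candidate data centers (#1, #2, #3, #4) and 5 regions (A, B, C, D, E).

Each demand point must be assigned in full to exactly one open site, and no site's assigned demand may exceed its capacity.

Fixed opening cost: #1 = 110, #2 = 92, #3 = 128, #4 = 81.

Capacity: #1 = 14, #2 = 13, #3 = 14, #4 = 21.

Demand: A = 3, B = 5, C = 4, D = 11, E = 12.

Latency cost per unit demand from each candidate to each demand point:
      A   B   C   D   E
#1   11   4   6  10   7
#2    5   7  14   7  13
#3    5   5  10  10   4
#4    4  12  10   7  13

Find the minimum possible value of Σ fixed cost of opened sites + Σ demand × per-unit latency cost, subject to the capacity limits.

Open {#1, #3, #4}; cheapest assignment that respects the capacities:
  #1 (cap 14, load 9): B, C — cost 5×4 + 4×6 = 44
  #3 (cap 14, load 12): E — cost 12×4 = 48
  #4 (cap 21, load 14): A, D — cost 3×4 + 11×7 = 89
  Shipping 181, fixed 319 → total 500.
  Any other capacity-feasible assignment to {#1, #3, #4} ships for at least 181.
Compare {#2, #3, #4}: its best feasible assignment gives total 513.
Compare {#1, #2, #4}: its best feasible assignment gives total 531.
Every other set of open sites that can feasibly serve all demand totals ≥ 513 even under its best assignment. Minimum: 500.

500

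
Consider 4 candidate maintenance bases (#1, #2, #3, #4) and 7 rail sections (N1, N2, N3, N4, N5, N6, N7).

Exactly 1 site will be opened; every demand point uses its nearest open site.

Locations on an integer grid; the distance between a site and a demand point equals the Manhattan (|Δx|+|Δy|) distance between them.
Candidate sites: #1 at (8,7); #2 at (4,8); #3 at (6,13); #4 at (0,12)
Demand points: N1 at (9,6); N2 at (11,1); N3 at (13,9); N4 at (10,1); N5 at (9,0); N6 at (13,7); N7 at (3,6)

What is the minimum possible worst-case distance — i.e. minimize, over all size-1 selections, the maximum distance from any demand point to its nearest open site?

Open {#1}.
  Farthest demand point is N2 at distance 9 (to #1); all others are ≤ 9.
With {#2} the worst case is 14.
With {#3} the worst case is 17.
No size-1 selection achieves below 9.

9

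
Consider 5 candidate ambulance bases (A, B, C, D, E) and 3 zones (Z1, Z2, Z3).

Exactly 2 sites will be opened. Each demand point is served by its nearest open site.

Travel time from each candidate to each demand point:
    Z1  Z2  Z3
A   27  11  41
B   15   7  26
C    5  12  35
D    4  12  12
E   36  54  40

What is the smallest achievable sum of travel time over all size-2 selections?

Open {B, D}.
  Z1→D 4, Z2→B 7, Z3→D 12  ⇒ total 23.
Compare {A, D}: total 27.
Compare {C, D}: total 28.
No size-2 selection does better; minimum is 23.

23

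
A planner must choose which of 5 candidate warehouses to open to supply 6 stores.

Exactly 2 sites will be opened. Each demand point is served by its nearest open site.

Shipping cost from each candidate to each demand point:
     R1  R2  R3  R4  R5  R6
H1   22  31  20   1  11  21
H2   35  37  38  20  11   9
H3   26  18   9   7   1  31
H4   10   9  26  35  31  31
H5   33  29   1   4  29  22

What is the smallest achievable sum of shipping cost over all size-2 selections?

67

Open {H3, H4}.
  R1→H4 10, R2→H4 9, R3→H3 9, R4→H3 7, R5→H3 1, R6→H3 31  ⇒ total 67.
Compare {H2, H3}: total 70.
Compare {H1, H3}: total 72.
No size-2 selection does better; minimum is 67.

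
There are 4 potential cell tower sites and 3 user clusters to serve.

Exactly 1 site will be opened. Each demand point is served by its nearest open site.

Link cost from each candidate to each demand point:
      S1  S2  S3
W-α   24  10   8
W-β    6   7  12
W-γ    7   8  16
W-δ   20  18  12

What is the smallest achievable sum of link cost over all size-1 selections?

25

Open {W-β}.
  S1→W-β 6, S2→W-β 7, S3→W-β 12  ⇒ total 25.
Compare {W-γ}: total 31.
Compare {W-α}: total 42.
No size-1 selection does better; minimum is 25.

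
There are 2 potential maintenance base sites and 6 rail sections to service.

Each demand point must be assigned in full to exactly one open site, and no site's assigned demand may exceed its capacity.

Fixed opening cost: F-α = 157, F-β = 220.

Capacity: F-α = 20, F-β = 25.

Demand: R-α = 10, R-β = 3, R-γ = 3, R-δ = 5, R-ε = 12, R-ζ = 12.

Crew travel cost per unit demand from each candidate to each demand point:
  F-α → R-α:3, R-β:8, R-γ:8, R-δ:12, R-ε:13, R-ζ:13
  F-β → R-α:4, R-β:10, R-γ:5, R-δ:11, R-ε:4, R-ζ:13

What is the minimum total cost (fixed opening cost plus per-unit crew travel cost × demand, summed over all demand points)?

Open {F-α, F-β}; cheapest assignment that respects the capacities:
  F-α (cap 20, load 20): R-β, R-δ, R-ζ — cost 3×8 + 5×12 + 12×13 = 240
  F-β (cap 25, load 25): R-α, R-γ, R-ε — cost 10×4 + 3×5 + 12×4 = 103
  Shipping 343, fixed 377 → total 720.
  Any other capacity-feasible assignment to {F-α, F-β} ships for at least 343.
Total demand is 45 and no other set of sites has combined capacity ≥ 45, so {F-α, F-β} is the only feasible choice of open sites. Minimum: 720.

720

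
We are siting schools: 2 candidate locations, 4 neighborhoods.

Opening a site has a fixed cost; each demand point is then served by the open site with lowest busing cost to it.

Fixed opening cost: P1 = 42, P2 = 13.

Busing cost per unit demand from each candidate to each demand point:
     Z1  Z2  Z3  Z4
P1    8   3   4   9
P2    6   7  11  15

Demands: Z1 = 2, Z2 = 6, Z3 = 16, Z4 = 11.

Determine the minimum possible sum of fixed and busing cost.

239

Open {P1}: assign each demand point to its cheapest open site.
  Z1→P1 2×8=16, Z2→P1 6×3=18, Z3→P1 16×4=64, Z4→P1 11×9=99
  busing cost 197, fixed 42 → total 239.
Compare {P1, P2}: busing cost 193 + fixed 55 = 248.
Compare {P2}: busing cost 395 + fixed 13 = 408.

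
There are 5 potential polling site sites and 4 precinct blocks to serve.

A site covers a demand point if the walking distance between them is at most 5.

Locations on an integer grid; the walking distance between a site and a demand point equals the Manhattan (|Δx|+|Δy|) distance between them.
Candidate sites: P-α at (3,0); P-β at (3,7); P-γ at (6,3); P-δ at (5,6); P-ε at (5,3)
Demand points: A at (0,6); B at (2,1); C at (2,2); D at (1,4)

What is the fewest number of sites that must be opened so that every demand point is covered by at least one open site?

2

Coverage sets (demand points within 5 of each site):
  P-α: {B, C}
  P-β: {A, D}
  P-γ: {C}
  P-δ: {A}
  P-ε: {B, C, D}
No single site covers all 4 demand points.
But {P-α, P-β} covers everything, so the minimum is 2.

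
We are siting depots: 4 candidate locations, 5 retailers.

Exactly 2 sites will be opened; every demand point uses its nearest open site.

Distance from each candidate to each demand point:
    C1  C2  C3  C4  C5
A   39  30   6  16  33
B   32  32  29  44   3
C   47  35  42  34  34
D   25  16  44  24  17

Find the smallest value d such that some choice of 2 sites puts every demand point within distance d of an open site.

Open {A, D}.
  Farthest demand point is C1 at distance 25 (to D); all others are ≤ 25.
With {B, D} the worst case is 29.
With {A, B} the worst case is 32.
No size-2 selection achieves below 25.

25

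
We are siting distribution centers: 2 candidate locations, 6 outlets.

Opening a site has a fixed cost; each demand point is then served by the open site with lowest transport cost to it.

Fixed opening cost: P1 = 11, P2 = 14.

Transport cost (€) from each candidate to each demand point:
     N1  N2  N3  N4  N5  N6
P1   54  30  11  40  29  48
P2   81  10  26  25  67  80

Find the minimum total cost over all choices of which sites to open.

202

Open {P1, P2}: assign each demand point to its cheapest open site.
  N1→P1 54, N2→P2 10, N3→P1 11, N4→P2 25, N5→P1 29, N6→P1 48
  transport cost 177, fixed 25 → total 202.
Compare {P1}: transport cost 212 + fixed 11 = 223.
Compare {P2}: transport cost 289 + fixed 14 = 303.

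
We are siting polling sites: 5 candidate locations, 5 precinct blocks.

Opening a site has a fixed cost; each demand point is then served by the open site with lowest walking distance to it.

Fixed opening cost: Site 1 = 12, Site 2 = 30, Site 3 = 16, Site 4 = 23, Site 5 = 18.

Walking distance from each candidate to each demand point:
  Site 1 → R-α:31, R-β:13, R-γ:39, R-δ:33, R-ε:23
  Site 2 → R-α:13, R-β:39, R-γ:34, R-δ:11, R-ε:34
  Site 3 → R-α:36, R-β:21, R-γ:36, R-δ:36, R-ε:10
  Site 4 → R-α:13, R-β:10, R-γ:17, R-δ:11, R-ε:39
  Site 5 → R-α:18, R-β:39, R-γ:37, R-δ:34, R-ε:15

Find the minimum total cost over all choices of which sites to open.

100

Open {Site 3, Site 4}: assign each demand point to its cheapest open site.
  R-α→Site 4 13, R-β→Site 4 10, R-γ→Site 4 17, R-δ→Site 4 11, R-ε→Site 3 10
  walking distance 61, fixed 39 → total 100.
Compare {Site 4, Site 5}: walking distance 66 + fixed 41 = 107.
Compare {Site 1, Site 4}: walking distance 74 + fixed 35 = 109.
Compare {Site 1, Site 3, Site 4}: walking distance 61 + fixed 51 = 112.
All other subsets cost ≥ 107. Minimum total cost: 100.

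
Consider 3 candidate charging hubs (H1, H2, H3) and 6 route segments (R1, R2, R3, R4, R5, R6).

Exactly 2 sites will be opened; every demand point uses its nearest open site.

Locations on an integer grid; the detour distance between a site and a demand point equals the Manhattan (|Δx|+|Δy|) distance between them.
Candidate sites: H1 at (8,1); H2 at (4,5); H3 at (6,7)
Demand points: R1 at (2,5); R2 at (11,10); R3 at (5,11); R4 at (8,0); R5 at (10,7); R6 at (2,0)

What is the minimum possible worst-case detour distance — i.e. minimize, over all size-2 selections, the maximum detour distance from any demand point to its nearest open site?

8

Open {H1, H3}.
  Farthest demand point is R2 at detour distance 8 (to H3); all others are ≤ 8.
With {H2, H3} the worst case is 9.
With {H1, H2} the worst case is 12.
No size-2 selection achieves below 8.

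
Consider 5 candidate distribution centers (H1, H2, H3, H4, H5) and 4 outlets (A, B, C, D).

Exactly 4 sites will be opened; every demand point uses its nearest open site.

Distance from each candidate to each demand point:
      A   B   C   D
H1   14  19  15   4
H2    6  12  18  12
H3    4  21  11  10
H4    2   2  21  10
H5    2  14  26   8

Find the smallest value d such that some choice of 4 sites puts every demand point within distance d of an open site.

11

Open {H1, H2, H3, H4}.
  Farthest demand point is C at distance 11 (to H3); all others are ≤ 11.
With {H1, H3, H4, H5} the worst case is 11.
With {H2, H3, H4, H5} the worst case is 11.
No size-4 selection achieves below 11.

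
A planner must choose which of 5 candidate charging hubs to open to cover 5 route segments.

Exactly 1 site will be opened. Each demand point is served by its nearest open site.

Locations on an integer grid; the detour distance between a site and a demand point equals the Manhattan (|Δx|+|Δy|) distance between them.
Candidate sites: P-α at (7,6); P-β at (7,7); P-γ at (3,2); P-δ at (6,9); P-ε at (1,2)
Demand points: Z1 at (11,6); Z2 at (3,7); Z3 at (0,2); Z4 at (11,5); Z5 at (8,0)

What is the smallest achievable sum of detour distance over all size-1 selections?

32

Open {P-α}.
  Z1→P-α 4, Z2→P-α 5, Z3→P-α 11, Z4→P-α 5, Z5→P-α 7  ⇒ total 32.
Compare {P-β}: total 35.
Compare {P-γ}: total 38.
No size-1 selection does better; minimum is 32.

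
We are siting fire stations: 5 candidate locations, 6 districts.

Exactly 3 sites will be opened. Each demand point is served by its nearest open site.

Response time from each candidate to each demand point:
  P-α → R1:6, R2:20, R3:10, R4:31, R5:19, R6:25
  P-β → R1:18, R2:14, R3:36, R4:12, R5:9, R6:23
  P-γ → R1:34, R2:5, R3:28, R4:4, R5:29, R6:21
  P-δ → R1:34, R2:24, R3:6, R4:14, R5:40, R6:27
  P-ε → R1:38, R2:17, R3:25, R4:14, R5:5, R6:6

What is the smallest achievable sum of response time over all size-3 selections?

Open {P-α, P-γ, P-ε}.
  R1→P-α 6, R2→P-γ 5, R3→P-α 10, R4→P-γ 4, R5→P-ε 5, R6→P-ε 6  ⇒ total 36.
Compare {P-α, P-β, P-ε}: total 53.
Compare {P-α, P-δ, P-ε}: total 54.
No size-3 selection does better; minimum is 36.

36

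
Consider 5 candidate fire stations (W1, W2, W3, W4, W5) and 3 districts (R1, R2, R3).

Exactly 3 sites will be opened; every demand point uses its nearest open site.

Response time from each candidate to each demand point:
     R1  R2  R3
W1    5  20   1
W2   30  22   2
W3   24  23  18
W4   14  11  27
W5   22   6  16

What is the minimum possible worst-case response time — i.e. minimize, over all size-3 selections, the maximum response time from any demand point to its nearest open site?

6

Open {W1, W2, W5}.
  Farthest demand point is R2 at response time 6 (to W5); all others are ≤ 6.
With {W1, W3, W5} the worst case is 6.
With {W1, W4, W5} the worst case is 6.
No size-3 selection achieves below 6.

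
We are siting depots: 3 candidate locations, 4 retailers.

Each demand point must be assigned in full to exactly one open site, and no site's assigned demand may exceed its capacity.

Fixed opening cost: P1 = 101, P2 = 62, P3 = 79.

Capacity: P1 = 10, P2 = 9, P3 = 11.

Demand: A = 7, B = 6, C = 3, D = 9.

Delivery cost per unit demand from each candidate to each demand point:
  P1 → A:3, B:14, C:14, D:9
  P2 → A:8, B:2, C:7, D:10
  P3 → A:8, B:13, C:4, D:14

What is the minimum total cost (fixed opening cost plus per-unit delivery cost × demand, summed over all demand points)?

Open {P1, P2, P3}; cheapest assignment that respects the capacities:
  P1 (cap 10, load 9): D — cost 9×9 = 81
  P2 (cap 9, load 6): B — cost 6×2 = 12
  P3 (cap 11, load 10): A, C — cost 7×8 + 3×4 = 68
  Shipping 161, fixed 242 → total 403.
  Any other capacity-feasible assignment to {P1, P2, P3} ships for at least 161.
Total demand is 25 and no other set of sites has combined capacity ≥ 25, so {P1, P2, P3} is the only feasible choice of open sites. Minimum: 403.

403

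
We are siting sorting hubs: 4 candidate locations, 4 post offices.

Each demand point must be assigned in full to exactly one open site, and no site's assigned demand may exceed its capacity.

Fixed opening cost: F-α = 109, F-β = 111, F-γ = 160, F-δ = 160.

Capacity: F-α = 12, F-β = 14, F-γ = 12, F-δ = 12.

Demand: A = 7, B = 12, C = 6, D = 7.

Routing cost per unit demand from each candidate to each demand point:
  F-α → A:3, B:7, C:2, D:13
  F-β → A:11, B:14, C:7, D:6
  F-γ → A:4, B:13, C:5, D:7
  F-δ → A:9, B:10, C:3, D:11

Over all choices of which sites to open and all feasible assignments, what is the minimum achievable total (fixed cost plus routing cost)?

Open {F-α, F-β, F-γ}; cheapest assignment that respects the capacities:
  F-α (cap 12, load 12): B — cost 12×7 = 84
  F-β (cap 14, load 13): C, D — cost 6×7 + 7×6 = 84
  F-γ (cap 12, load 7): A — cost 7×4 = 28
  Shipping 196, fixed 380 → total 576.
  Any other capacity-feasible assignment to {F-α, F-β, F-γ} ships for at least 196.
Compare {F-α, F-β, F-δ}: its best feasible assignment gives total 601.
Compare {F-β, F-γ, F-δ}: its best feasible assignment gives total 663.
Every other set of open sites that can feasibly serve all demand totals ≥ 601 even under its best assignment. Minimum: 576.

576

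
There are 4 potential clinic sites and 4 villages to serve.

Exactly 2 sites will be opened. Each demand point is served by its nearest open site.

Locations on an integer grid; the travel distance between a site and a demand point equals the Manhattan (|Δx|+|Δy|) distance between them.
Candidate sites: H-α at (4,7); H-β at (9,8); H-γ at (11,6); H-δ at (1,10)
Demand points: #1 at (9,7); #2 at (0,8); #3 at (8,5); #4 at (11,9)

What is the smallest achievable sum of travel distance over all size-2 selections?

11

Open {H-β, H-δ}.
  #1→H-β 1, #2→H-δ 3, #3→H-β 4, #4→H-β 3  ⇒ total 11.
Compare {H-α, H-β}: total 13.
Compare {H-γ, H-δ}: total 13.
No size-2 selection does better; minimum is 11.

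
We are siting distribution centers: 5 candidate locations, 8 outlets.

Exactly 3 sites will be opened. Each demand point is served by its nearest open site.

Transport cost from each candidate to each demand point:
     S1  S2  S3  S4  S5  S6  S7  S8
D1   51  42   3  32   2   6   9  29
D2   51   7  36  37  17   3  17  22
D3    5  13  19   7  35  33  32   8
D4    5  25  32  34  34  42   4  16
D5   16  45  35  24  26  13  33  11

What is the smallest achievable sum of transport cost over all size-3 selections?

Open {D1, D2, D3}.
  S1→D3 5, S2→D2 7, S3→D1 3, S4→D3 7, S5→D1 2, S6→D2 3, S7→D1 9, S8→D3 8  ⇒ total 44.
Compare {D1, D3, D4}: total 48.
Compare {D1, D3, D5}: total 53.
No size-3 selection does better; minimum is 44.

44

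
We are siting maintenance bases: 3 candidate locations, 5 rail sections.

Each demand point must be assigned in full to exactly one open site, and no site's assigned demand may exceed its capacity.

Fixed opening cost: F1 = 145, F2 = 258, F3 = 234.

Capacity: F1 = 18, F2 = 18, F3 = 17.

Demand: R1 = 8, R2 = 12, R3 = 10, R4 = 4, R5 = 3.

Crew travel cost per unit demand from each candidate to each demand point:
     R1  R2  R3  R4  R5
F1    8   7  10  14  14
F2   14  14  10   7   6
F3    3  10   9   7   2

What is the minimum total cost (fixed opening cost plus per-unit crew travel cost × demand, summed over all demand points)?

Open {F1, F2, F3}; cheapest assignment that respects the capacities:
  F1 (cap 18, load 12): R2 — cost 12×7 = 84
  F2 (cap 18, load 14): R3, R4 — cost 10×10 + 4×7 = 128
  F3 (cap 17, load 11): R1, R5 — cost 8×3 + 3×2 = 30
  Shipping 242, fixed 637 → total 879.
  Any other capacity-feasible assignment to {F1, F2, F3} ships for at least 242.
Total demand is 37 and no other set of sites has combined capacity ≥ 37, so {F1, F2, F3} is the only feasible choice of open sites. Minimum: 879.

879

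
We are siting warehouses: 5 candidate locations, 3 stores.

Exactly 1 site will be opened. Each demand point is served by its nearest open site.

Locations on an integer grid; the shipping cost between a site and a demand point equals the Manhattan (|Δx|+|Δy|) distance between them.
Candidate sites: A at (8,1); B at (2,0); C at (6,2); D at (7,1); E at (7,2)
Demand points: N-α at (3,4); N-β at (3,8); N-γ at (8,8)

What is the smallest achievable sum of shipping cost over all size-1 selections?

Open {C}.
  N-α→C 5, N-β→C 9, N-γ→C 8  ⇒ total 22.
Compare {E}: total 23.
Compare {D}: total 26.
No size-1 selection does better; minimum is 22.

22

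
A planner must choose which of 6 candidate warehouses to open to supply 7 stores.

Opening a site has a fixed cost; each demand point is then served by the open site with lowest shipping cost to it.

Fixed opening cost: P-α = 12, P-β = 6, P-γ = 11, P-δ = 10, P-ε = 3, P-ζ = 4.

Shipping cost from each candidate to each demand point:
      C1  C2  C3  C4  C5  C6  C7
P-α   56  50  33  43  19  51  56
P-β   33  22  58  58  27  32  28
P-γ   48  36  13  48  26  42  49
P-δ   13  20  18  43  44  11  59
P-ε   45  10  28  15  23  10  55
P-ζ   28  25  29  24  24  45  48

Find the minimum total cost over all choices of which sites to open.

136

Open {P-β, P-δ, P-ε}: assign each demand point to its cheapest open site.
  C1→P-δ 13, C2→P-ε 10, C3→P-δ 18, C4→P-ε 15, C5→P-ε 23, C6→P-ε 10, C7→P-β 28
  shipping cost 117, fixed 19 → total 136.
Compare {P-β, P-δ, P-ε, P-ζ}: shipping cost 117 + fixed 23 = 140.
Compare {P-β, P-γ, P-δ, P-ε}: shipping cost 112 + fixed 30 = 142.
Compare {P-α, P-β, P-δ, P-ε}: shipping cost 113 + fixed 31 = 144.
All other subsets cost ≥ 140. Minimum total cost: 136.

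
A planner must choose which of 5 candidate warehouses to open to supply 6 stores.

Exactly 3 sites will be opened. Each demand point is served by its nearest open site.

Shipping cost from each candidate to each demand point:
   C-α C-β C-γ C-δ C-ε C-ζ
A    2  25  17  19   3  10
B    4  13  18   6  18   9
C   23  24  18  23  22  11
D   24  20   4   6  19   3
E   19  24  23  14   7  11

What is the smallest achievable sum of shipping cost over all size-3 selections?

Open {A, B, D}.
  C-α→A 2, C-β→B 13, C-γ→D 4, C-δ→B 6, C-ε→A 3, C-ζ→D 3  ⇒ total 31.
Compare {B, D, E}: total 37.
Compare {A, C, D}: total 38.
No size-3 selection does better; minimum is 31.

31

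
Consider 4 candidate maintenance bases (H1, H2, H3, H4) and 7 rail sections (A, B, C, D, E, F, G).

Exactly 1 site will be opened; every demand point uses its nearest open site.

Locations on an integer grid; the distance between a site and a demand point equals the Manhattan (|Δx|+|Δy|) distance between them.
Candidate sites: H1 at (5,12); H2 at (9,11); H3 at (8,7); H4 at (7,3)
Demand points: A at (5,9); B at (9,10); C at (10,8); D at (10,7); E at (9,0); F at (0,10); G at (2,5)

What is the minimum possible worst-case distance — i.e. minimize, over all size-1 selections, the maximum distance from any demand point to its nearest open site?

Open {H3}.
  Farthest demand point is F at distance 11 (to H3); all others are ≤ 11.
With {H2} the worst case is 13.
With {H4} the worst case is 14.
No size-1 selection achieves below 11.

11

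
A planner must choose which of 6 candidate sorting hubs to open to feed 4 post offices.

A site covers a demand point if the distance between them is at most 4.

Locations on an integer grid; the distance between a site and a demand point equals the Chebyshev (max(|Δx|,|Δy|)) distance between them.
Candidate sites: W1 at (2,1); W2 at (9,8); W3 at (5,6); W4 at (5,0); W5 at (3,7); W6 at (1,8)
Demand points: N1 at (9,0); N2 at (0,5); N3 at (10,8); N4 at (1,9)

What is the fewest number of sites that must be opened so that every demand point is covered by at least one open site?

Coverage sets (demand points within 4 of each site):
  W1: {N2}
  W2: {N3}
  W3: {N4}
  W4: {N1}
  W5: {N2, N4}
  W6: {N2, N4}
No 2 sites suffice: every size-2 union leaves at least one demand point uncovered.
But {W2, W4, W5} covers everything, so the minimum is 3.

3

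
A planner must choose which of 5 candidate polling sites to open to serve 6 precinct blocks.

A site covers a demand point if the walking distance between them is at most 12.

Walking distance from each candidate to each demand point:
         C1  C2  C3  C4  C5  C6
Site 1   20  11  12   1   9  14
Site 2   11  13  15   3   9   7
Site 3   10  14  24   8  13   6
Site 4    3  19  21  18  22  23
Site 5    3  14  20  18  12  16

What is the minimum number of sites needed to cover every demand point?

Coverage sets (demand points within 12 of each site):
  Site 1: {C2, C3, C4, C5}
  Site 2: {C1, C4, C5, C6}
  Site 3: {C1, C4, C6}
  Site 4: {C1}
  Site 5: {C1, C5}
No single site covers all 6 demand points.
But {Site 1, Site 2} covers everything, so the minimum is 2.

2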